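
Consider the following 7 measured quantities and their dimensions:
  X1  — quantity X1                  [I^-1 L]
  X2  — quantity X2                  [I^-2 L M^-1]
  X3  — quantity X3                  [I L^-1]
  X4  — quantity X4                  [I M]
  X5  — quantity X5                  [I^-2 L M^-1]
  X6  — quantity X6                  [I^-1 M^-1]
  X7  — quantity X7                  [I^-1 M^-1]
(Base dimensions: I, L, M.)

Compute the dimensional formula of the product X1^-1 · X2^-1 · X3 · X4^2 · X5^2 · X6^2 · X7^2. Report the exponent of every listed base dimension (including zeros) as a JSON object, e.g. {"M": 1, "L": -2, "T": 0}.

{"I": -2, "L": -1, "M": -3}

Dimensional matrix (I×L×M by X1×X2×X3×X4×X5×X6×X7):
  I: [-1 -2  1  1 -2 -1 -1]
  L: [ 1  1 -1  0  1  0  0]
  M: [ 0 -1  0  1 -1 -1 -1]
  [I]: (-1)·-1+(-1)·-2+(1)·1+(2)·1+(2)·-2+(2)·-1+(2)·-1 = -2
  [L]: (-1)·1+(-1)·1+(1)·-1+(2)·0+(2)·1+(2)·0+(2)·0 = -1
  [M]: (-1)·0+(-1)·-1+(1)·0+(2)·1+(2)·-1+(2)·-1+(2)·-1 = -3
⇒ I^-2 L^-1 M^-3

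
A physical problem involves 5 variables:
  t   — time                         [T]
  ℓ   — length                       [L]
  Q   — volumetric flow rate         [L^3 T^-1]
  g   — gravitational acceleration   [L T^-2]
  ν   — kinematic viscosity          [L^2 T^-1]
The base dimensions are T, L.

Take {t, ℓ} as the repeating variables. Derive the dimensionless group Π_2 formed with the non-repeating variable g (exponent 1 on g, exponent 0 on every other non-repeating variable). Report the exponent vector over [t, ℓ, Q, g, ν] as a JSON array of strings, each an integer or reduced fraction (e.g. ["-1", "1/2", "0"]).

["2", "-1", "0", "1", "0"]

Exponent matrix [T,L] × [t,ℓ,Q,g,ν]:
  T: [ 1  0 -1 -2 -1]
  L: [ 0  1  3  1  2]
RREF → pivots at {t,ℓ} ⇒ r = 2
Repeat: t,ℓ; free: Q,g,ν
RREF:
  r0: [   1    0   -1   -2   -1]
  r1: [   0    1    3    1    2]
Fix exponent of g at 1, Q at 0, ν at 0; solve each RREF row for its pivot's exponent:
  r0: exp(t) + (-2)·1 = 0 ⇒ exp(t) = 2
  r1: exp(ℓ) + (1)·1 = 0 ⇒ exp(ℓ) = -1
Π_2 = t^2 · ℓ^-1 · g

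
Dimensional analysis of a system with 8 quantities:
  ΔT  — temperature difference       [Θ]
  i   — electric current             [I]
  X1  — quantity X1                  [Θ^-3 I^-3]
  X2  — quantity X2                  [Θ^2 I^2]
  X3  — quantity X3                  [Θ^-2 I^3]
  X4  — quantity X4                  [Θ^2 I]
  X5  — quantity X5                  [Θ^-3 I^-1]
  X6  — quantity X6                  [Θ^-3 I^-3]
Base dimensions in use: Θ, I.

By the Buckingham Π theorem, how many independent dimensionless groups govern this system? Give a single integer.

Dimensional matrix (Θ×I by ΔT×i×X1×X2×X3×X4×X5×X6):
  Θ: [ 1  0 -3  2 -2  2 -3 -3]
  I: [ 0  1 -3  2  3  1 -1 -3]
RREF → pivots at {ΔT,i} ⇒ r = 2
8 vars − rank 2 = 6 Π groups

6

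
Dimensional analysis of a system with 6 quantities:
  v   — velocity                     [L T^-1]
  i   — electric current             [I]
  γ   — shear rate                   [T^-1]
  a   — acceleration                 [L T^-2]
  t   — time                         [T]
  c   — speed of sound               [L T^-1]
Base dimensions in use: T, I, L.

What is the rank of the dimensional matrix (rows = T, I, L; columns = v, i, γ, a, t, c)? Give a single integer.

Exponent matrix [T,I,L] × [v,i,γ,a,t,c]:
  T: [-1  0 -1 -2  1 -1]
  I: [ 0  1  0  0  0  0]
  L: [ 1  0  0  1  0  1]
Row reduction gives pivot columns v,i,γ; rank = 3

3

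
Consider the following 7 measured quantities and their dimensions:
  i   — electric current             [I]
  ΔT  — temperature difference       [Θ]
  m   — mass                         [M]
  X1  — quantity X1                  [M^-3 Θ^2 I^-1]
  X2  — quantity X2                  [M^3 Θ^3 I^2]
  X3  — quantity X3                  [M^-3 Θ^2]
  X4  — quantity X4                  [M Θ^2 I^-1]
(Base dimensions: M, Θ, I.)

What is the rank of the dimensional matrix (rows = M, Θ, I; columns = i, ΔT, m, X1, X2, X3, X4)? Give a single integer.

3

Dimensional matrix (M×Θ×I by i×ΔT×m×X1×X2×X3×X4):
  M: [ 0  0  1 -3  3 -3  1]
  Θ: [ 0  1  0  2  3  2  2]
  I: [ 1  0  0 -1  2  0 -1]
Row reduction gives pivot columns i,ΔT,m; rank = 3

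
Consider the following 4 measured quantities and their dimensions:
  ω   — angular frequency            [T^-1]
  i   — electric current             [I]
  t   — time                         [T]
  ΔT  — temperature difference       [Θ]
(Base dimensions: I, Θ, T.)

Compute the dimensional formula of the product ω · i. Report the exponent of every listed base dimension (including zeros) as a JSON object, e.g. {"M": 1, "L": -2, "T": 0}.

{"I": 1, "Θ": 0, "T": -1}

Exponent matrix [I,Θ,T] × [ω,i,t,ΔT]:
  I: [ 0  1  0  0]
  Θ: [ 0  0  0  1]
  T: [-1  0  1  0]
  [I]: (1)·0+(1)·1 = 1
  [Θ]: (1)·0+(1)·0 = 0
  [T]: (1)·-1+(1)·0 = -1
⇒ I T^-1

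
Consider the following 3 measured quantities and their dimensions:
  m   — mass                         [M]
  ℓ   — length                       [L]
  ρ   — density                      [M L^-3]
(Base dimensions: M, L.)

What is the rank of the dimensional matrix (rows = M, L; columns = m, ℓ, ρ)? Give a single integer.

Dimensional matrix (M×L by m×ℓ×ρ):
  M: [ 1  0  1]
  L: [ 0  1 -3]
RREF → pivots at {m,ℓ} ⇒ r = 2

2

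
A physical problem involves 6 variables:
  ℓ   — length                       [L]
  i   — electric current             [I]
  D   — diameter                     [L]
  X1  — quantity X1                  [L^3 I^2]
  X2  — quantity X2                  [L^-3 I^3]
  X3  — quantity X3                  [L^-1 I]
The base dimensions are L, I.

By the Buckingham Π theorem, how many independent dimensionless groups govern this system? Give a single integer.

4

Write exponents as rows L,I / cols ℓ,i,D,X1,X2,X3:
  L: [ 1  0  1  3 -3 -1]
  I: [ 0  1  0  2  3  1]
Row reduction gives pivot columns ℓ,i; rank = 2
6 vars − rank 2 = 4 Π groups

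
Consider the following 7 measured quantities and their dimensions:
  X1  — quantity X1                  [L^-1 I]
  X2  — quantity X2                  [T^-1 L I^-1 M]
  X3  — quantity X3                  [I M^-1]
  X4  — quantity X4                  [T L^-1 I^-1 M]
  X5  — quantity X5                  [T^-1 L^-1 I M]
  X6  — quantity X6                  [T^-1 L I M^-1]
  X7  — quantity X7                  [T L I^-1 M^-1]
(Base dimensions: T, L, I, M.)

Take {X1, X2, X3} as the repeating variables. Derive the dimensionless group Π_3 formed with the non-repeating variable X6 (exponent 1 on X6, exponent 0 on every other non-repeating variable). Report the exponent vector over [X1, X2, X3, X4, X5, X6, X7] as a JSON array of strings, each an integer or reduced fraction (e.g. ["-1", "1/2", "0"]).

Dimensional matrix (T×L×I×M by X1×X2×X3×X4×X5×X6×X7):
  T: [ 0 -1  0  1 -1 -1  1]
  L: [-1  1  0 -1 -1  1  1]
  I: [ 1 -1  1 -1  1  1 -1]
  M: [ 0  1 -1  1  1 -1 -1]
RREF → pivots at {X1,X2,X3} ⇒ r = 3
Repeat: X1,X2,X3; free: X4,X5,X6,X7
RREF:
  r0: [   1    0    0    0    2    0   -2]
  r1: [   0    1    0   -1    1    1   -1]
  r2: [   0    0    1   -2    0    2    0]
  r3: [   0    0    0    0    0    0    0]
Fix exponent of X6 at 1, X4 at 0, X5 at 0, X7 at 0; solve each RREF row for its pivot's exponent:
  r0: exp(X1) + (0)·1 = 0 ⇒ exp(X1) = 0
  r1: exp(X2) + (1)·1 = 0 ⇒ exp(X2) = -1
  r2: exp(X3) + (2)·1 = 0 ⇒ exp(X3) = -2
Π_3 = X2^-1 · X3^-2 · X6

["0", "-1", "-2", "0", "0", "1", "0"]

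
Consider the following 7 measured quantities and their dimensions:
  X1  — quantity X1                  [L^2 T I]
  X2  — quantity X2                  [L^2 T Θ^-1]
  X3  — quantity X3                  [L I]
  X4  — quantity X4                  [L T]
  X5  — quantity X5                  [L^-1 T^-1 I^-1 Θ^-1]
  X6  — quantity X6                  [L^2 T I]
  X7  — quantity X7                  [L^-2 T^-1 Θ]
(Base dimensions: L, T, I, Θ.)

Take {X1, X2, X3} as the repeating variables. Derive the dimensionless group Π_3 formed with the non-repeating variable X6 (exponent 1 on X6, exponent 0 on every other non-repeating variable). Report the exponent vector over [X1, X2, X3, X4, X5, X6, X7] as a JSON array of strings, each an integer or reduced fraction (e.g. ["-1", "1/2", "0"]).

Write exponents as rows L,T,I,Θ / cols X1,X2,X3,X4,X5,X6,X7:
  L: [ 2  2  1  1 -1  2 -2]
  T: [ 1  1  0  1 -1  1 -1]
  I: [ 1  0  1  0 -1  1  0]
  Θ: [ 0 -1  0  0 -1  0  1]
Row reduction gives pivot columns X1,X2,X3; rank = 3
Repeat: X1,X2,X3; free: X4,X5,X6,X7
RREF:
  r0: [   1    0    0    1   -2    1    0]
  r1: [   0    1    0    0    1    0   -1]
  r2: [   0    0    1   -1    1    0    0]
  r3: [   0    0    0    0    0    0    0]
Fix exponent of X6 at 1, X4 at 0, X5 at 0, X7 at 0; solve each RREF row for its pivot's exponent:
  r0: exp(X1) + (1)·1 = 0 ⇒ exp(X1) = -1
  r1: exp(X2) + (0)·1 = 0 ⇒ exp(X2) = 0
  r2: exp(X3) + (0)·1 = 0 ⇒ exp(X3) = 0
Π_3 = X1^-1 · X6

["-1", "0", "0", "0", "0", "1", "0"]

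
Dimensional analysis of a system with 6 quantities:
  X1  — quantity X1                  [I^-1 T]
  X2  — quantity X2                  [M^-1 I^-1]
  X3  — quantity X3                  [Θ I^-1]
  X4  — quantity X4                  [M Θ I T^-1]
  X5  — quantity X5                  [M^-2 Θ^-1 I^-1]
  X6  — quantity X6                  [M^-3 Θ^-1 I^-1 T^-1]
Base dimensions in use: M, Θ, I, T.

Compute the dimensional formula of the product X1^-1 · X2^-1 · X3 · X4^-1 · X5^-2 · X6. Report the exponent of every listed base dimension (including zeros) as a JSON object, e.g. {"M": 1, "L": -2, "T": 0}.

Exponent matrix [M,Θ,I,T] × [X1,X2,X3,X4,X5,X6]:
  M: [ 0 -1  0  1 -2 -3]
  Θ: [ 0  0  1  1 -1 -1]
  I: [-1 -1 -1  1 -1 -1]
  T: [ 1  0  0 -1  0 -1]
  [M]: (-1)·0+(-1)·-1+(1)·0+(-1)·1+(-2)·-2+(1)·-3 = 1
  [Θ]: (-1)·0+(-1)·0+(1)·1+(-1)·1+(-2)·-1+(1)·-1 = 1
  [I]: (-1)·-1+(-1)·-1+(1)·-1+(-1)·1+(-2)·-1+(1)·-1 = 1
  [T]: (-1)·1+(-1)·0+(1)·0+(-1)·-1+(-2)·0+(1)·-1 = -1
⇒ M Θ I T^-1

{"M": 1, "Θ": 1, "I": 1, "T": -1}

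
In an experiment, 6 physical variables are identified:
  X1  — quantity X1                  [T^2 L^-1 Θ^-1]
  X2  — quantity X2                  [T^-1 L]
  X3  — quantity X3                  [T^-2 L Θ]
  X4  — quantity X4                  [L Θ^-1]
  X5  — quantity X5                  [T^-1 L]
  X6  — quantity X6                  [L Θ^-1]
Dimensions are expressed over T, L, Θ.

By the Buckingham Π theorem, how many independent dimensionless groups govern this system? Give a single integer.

Write exponents as rows T,L,Θ / cols X1,X2,X3,X4,X5,X6:
  T: [ 2 -1 -2  0 -1  0]
  L: [-1  1  1  1  1  1]
  Θ: [-1  0  1 -1  0 -1]
Echelon form has 2 nonzero rows (pivots: X1,X2)
Π count = n − r = 6 − 2 = 4

4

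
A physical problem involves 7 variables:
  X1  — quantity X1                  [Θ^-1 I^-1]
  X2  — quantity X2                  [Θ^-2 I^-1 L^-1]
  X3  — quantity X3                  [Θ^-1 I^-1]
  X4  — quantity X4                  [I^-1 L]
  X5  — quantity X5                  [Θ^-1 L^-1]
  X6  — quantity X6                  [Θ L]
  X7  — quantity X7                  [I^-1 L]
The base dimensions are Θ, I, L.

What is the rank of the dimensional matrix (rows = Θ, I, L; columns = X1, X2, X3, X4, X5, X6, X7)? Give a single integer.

Write exponents as rows Θ,I,L / cols X1,X2,X3,X4,X5,X6,X7:
  Θ: [-1 -2 -1  0 -1  1  0]
  I: [-1 -1 -1 -1  0  0 -1]
  L: [ 0 -1  0  1 -1  1  1]
Row reduction gives pivot columns X1,X2; rank = 2

2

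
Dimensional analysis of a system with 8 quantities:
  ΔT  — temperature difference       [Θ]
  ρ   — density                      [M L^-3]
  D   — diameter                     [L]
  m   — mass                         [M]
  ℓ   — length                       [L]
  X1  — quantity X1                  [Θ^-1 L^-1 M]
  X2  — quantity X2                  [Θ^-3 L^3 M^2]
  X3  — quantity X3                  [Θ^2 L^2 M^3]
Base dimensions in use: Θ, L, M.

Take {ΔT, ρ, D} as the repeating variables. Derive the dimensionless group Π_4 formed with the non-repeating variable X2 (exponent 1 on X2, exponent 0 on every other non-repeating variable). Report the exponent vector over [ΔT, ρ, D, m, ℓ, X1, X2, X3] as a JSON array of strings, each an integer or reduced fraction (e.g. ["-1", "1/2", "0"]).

Exponent matrix [Θ,L,M] × [ΔT,ρ,D,m,ℓ,X1,X2,X3]:
  Θ: [ 1  0  0  0  0 -1 -3  2]
  L: [ 0 -3  1  0  1 -1  3  2]
  M: [ 0  1  0  1  0  1  2  3]
Row reduction gives pivot columns ΔT,ρ,D; rank = 3
Pivot set = {ΔT,ρ,D}, free = {m,ℓ,X1,X2,X3}
RREF:
  r0: [   1    0    0    0    0   -1   -3    2]
  r1: [   0    1    0    1    0    1    2    3]
  r2: [   0    0    1    3    1    2    9   11]
Fix exponent of X2 at 1, m at 0, ℓ at 0, X1 at 0, X3 at 0; solve each RREF row for its pivot's exponent:
  r0: exp(ΔT) + (-3)·1 = 0 ⇒ exp(ΔT) = 3
  r1: exp(ρ) + (2)·1 = 0 ⇒ exp(ρ) = -2
  r2: exp(D) + (9)·1 = 0 ⇒ exp(D) = -9
Π_4 = ΔT^3 · ρ^-2 · D^-9 · X2

["3", "-2", "-9", "0", "0", "0", "1", "0"]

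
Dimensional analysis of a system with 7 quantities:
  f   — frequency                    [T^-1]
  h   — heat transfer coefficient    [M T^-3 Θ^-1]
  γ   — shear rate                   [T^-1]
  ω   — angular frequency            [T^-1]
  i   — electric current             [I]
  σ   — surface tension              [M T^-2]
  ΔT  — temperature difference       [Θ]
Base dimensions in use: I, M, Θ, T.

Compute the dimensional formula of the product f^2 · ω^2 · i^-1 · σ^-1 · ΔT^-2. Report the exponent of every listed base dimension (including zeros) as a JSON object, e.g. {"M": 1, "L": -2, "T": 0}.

Exponent matrix [I,M,Θ,T] × [f,h,γ,ω,i,σ,ΔT]:
  I: [ 0  0  0  0  1  0  0]
  M: [ 0  1  0  0  0  1  0]
  Θ: [ 0 -1  0  0  0  0  1]
  T: [-1 -3 -1 -1  0 -2  0]
  [I]: (2)·0+(2)·0+(-1)·1+(-1)·0+(-2)·0 = -1
  [M]: (2)·0+(2)·0+(-1)·0+(-1)·1+(-2)·0 = -1
  [Θ]: (2)·0+(2)·0+(-1)·0+(-1)·0+(-2)·1 = -2
  [T]: (2)·-1+(2)·-1+(-1)·0+(-1)·-2+(-2)·0 = -2
⇒ I^-1 M^-1 Θ^-2 T^-2

{"I": -1, "M": -1, "Θ": -2, "T": -2}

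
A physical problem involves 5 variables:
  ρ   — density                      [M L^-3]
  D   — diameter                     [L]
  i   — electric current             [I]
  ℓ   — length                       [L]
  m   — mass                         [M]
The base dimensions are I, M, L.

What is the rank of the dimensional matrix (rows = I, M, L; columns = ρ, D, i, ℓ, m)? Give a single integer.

Write exponents as rows I,M,L / cols ρ,D,i,ℓ,m:
  I: [ 0  0  1  0  0]
  M: [ 1  0  0  0  1]
  L: [-3  1  0  1  0]
Echelon form has 3 nonzero rows (pivots: ρ,D,i)

3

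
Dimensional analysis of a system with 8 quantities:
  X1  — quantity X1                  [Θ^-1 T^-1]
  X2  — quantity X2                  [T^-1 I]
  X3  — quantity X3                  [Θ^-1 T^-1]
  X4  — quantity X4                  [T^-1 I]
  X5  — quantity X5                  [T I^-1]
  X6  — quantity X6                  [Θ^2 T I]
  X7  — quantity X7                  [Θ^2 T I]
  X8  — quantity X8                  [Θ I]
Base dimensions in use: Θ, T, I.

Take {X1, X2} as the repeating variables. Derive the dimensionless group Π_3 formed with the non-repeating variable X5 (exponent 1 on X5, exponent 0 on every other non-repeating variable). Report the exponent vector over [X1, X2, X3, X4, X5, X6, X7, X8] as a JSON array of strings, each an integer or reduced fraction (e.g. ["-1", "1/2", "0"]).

["0", "1", "0", "0", "1", "0", "0", "0"]

Write exponents as rows Θ,T,I / cols X1,X2,X3,X4,X5,X6,X7,X8:
  Θ: [-1  0 -1  0  0  2  2  1]
  T: [-1 -1 -1 -1  1  1  1  0]
  I: [ 0  1  0  1 -1  1  1  1]
Row reduction gives pivot columns X1,X2; rank = 2
Repeat: X1,X2; free: X3,X4,X5,X6,X7,X8
RREF:
  r0: [   1    0    1    0    0   -2   -2   -1]
  r1: [   0    1    0    1   -1    1    1    1]
  r2: [   0    0    0    0    0    0    0    0]
Fix exponent of X5 at 1, X3 at 0, X4 at 0, X6 at 0, X7 at 0, X8 at 0; solve each RREF row for its pivot's exponent:
  r0: exp(X1) + (0)·1 = 0 ⇒ exp(X1) = 0
  r1: exp(X2) + (-1)·1 = 0 ⇒ exp(X2) = 1
Π_3 = X2 · X5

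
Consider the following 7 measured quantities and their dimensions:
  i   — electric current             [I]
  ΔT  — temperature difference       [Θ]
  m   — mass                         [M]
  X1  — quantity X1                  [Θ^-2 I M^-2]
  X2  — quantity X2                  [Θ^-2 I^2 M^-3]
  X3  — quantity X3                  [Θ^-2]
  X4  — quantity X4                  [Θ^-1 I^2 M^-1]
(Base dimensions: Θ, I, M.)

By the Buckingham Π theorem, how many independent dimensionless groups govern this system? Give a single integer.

Write exponents as rows Θ,I,M / cols i,ΔT,m,X1,X2,X3,X4:
  Θ: [ 0  1  0 -2 -2 -2 -1]
  I: [ 1  0  0  1  2  0  2]
  M: [ 0  0  1 -2 -3  0 -1]
Row reduction gives pivot columns i,ΔT,m; rank = 3
n=7, r=3 ⇒ 4 dimensionless groups

4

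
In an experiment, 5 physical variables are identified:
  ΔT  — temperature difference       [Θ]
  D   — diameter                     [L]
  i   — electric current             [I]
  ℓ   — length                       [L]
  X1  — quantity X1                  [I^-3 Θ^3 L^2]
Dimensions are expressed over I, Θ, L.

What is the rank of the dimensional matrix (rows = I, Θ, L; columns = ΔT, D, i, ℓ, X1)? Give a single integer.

Write exponents as rows I,Θ,L / cols ΔT,D,i,ℓ,X1:
  I: [ 0  0  1  0 -3]
  Θ: [ 1  0  0  0  3]
  L: [ 0  1  0  1  2]
RREF → pivots at {ΔT,D,i} ⇒ r = 3

3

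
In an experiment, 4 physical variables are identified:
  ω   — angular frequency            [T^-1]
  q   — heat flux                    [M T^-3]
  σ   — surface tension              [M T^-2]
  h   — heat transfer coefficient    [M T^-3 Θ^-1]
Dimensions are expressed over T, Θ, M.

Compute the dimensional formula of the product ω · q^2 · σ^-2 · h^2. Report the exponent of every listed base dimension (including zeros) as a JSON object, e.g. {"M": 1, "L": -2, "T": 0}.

{"T": -9, "Θ": -2, "M": 2}

Exponent matrix [T,Θ,M] × [ω,q,σ,h]:
  T: [-1 -3 -2 -3]
  Θ: [ 0  0  0 -1]
  M: [ 0  1  1  1]
  [T]: (1)·-1+(2)·-3+(-2)·-2+(2)·-3 = -9
  [Θ]: (1)·0+(2)·0+(-2)·0+(2)·-1 = -2
  [M]: (1)·0+(2)·1+(-2)·1+(2)·1 = 2
⇒ T^-9 Θ^-2 M^2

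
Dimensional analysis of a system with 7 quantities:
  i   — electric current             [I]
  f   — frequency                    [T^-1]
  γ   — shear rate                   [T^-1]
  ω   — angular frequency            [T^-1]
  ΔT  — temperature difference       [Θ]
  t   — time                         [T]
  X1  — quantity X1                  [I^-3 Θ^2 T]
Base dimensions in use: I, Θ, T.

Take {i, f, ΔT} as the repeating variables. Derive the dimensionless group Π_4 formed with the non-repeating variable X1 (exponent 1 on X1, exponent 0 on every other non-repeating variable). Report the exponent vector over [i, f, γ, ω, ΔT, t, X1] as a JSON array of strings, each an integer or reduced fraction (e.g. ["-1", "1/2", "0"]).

["3", "1", "0", "0", "-2", "0", "1"]

Write exponents as rows I,Θ,T / cols i,f,γ,ω,ΔT,t,X1:
  I: [ 1  0  0  0  0  0 -3]
  Θ: [ 0  0  0  0  1  0  2]
  T: [ 0 -1 -1 -1  0  1  1]
Echelon form has 3 nonzero rows (pivots: i,f,ΔT)
Pivot set = {i,f,ΔT}, free = {γ,ω,t,X1}
RREF:
  r0: [   1    0    0    0    0    0   -3]
  r1: [   0    1    1    1    0   -1   -1]
  r2: [   0    0    0    0    1    0    2]
Fix exponent of X1 at 1, γ at 0, ω at 0, t at 0; solve each RREF row for its pivot's exponent:
  r0: exp(i) + (-3)·1 = 0 ⇒ exp(i) = 3
  r1: exp(f) + (-1)·1 = 0 ⇒ exp(f) = 1
  r2: exp(ΔT) + (2)·1 = 0 ⇒ exp(ΔT) = -2
Π_4 = i^3 · f · ΔT^-2 · X1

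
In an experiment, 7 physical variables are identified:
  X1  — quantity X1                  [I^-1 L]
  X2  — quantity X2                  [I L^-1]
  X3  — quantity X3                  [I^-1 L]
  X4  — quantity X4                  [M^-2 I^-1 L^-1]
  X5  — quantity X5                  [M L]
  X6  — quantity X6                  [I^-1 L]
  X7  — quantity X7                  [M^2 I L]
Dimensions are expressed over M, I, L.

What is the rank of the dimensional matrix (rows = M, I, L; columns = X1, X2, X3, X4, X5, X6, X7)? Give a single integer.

Exponent matrix [M,I,L] × [X1,X2,X3,X4,X5,X6,X7]:
  M: [ 0  0  0 -2  1  0  2]
  I: [-1  1 -1 -1  0 -1  1]
  L: [ 1 -1  1 -1  1  1  1]
Echelon form has 2 nonzero rows (pivots: X1,X4)

2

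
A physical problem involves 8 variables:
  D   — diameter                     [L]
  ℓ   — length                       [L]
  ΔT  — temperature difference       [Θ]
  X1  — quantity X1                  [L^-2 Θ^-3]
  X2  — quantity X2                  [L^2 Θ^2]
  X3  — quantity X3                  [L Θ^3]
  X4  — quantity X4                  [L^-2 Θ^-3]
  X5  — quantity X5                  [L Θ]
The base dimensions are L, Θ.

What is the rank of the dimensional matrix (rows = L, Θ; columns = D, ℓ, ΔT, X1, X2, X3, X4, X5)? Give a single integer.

Write exponents as rows L,Θ / cols D,ℓ,ΔT,X1,X2,X3,X4,X5:
  L: [ 1  1  0 -2  2  1 -2  1]
  Θ: [ 0  0  1 -3  2  3 -3  1]
RREF → pivots at {D,ΔT} ⇒ r = 2

2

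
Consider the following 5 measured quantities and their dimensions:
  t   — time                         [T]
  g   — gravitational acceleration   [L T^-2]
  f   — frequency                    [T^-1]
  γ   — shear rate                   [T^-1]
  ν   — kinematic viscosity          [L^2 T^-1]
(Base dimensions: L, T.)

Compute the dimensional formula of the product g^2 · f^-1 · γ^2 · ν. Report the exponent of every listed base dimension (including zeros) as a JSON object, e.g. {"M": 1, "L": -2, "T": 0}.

Write exponents as rows L,T / cols t,g,f,γ,ν:
  L: [ 0  1  0  0  2]
  T: [ 1 -2 -1 -1 -1]
  [L]: (2)·1+(-1)·0+(2)·0+(1)·2 = 4
  [T]: (2)·-2+(-1)·-1+(2)·-1+(1)·-1 = -6
⇒ L^4 T^-6

{"L": 4, "T": -6}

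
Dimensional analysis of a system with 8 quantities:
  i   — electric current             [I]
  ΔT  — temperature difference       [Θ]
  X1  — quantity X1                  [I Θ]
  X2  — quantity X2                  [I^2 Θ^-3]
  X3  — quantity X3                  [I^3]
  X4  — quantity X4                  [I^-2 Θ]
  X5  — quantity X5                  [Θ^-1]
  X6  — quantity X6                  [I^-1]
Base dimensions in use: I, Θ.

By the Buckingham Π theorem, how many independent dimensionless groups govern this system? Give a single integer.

Dimensional matrix (I×Θ by i×ΔT×X1×X2×X3×X4×X5×X6):
  I: [ 1  0  1  2  3 -2  0 -1]
  Θ: [ 0  1  1 -3  0  1 -1  0]
RREF → pivots at {i,ΔT} ⇒ r = 2
Π count = n − r = 8 − 2 = 6

6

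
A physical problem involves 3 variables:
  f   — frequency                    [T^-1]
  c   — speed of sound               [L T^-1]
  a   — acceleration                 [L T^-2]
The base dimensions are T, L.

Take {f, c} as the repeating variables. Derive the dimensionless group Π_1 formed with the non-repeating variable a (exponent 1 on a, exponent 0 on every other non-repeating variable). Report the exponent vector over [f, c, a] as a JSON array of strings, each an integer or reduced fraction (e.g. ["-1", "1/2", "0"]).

Exponent matrix [T,L] × [f,c,a]:
  T: [-1 -1 -2]
  L: [ 0  1  1]
RREF → pivots at {f,c} ⇒ r = 2
Repeat: f,c; free: a
RREF:
  r0: [   1    0    1]
  r1: [   0    1    1]
Fix exponent of a at 1; solve each RREF row for its pivot's exponent:
  r0: exp(f) + (1)·1 = 0 ⇒ exp(f) = -1
  r1: exp(c) + (1)·1 = 0 ⇒ exp(c) = -1
Π_1 = f^-1 · c^-1 · a

["-1", "-1", "1"]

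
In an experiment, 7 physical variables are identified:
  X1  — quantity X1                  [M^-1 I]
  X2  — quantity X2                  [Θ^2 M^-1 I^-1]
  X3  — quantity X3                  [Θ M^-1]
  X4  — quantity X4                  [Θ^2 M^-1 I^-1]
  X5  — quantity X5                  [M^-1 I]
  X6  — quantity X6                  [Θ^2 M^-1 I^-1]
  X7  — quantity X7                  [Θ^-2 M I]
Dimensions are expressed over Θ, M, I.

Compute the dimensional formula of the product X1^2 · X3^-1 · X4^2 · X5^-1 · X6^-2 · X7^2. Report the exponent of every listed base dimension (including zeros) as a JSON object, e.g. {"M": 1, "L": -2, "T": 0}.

{"Θ": -5, "M": 2, "I": 3}

Dimensional matrix (Θ×M×I by X1×X2×X3×X4×X5×X6×X7):
  Θ: [ 0  2  1  2  0  2 -2]
  M: [-1 -1 -1 -1 -1 -1  1]
  I: [ 1 -1  0 -1  1 -1  1]
  [Θ]: (2)·0+(-1)·1+(2)·2+(-1)·0+(-2)·2+(2)·-2 = -5
  [M]: (2)·-1+(-1)·-1+(2)·-1+(-1)·-1+(-2)·-1+(2)·1 = 2
  [I]: (2)·1+(-1)·0+(2)·-1+(-1)·1+(-2)·-1+(2)·1 = 3
⇒ Θ^-5 M^2 I^3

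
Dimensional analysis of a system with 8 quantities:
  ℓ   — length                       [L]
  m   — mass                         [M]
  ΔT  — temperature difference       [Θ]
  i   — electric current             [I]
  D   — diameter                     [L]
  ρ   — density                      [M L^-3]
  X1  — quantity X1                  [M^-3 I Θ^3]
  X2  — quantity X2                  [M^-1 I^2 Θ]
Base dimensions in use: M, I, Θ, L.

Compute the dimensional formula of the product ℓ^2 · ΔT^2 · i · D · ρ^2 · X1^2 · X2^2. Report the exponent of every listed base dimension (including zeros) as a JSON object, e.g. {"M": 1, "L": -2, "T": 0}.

{"M": -6, "I": 7, "Θ": 10, "L": -3}

Write exponents as rows M,I,Θ,L / cols ℓ,m,ΔT,i,D,ρ,X1,X2:
  M: [ 0  1  0  0  0  1 -3 -1]
  I: [ 0  0  0  1  0  0  1  2]
  Θ: [ 0  0  1  0  0  0  3  1]
  L: [ 1  0  0  0  1 -3  0  0]
  [M]: (2)·0+(2)·0+(1)·0+(1)·0+(2)·1+(2)·-3+(2)·-1 = -6
  [I]: (2)·0+(2)·0+(1)·1+(1)·0+(2)·0+(2)·1+(2)·2 = 7
  [Θ]: (2)·0+(2)·1+(1)·0+(1)·0+(2)·0+(2)·3+(2)·1 = 10
  [L]: (2)·1+(2)·0+(1)·0+(1)·1+(2)·-3+(2)·0+(2)·0 = -3
⇒ M^-6 I^7 Θ^10 L^-3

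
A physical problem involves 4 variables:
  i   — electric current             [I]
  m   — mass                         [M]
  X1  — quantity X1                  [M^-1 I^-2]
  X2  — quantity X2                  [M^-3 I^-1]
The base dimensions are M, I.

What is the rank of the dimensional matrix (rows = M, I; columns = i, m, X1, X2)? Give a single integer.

2

Exponent matrix [M,I] × [i,m,X1,X2]:
  M: [ 0  1 -1 -3]
  I: [ 1  0 -2 -1]
Row reduction gives pivot columns i,m; rank = 2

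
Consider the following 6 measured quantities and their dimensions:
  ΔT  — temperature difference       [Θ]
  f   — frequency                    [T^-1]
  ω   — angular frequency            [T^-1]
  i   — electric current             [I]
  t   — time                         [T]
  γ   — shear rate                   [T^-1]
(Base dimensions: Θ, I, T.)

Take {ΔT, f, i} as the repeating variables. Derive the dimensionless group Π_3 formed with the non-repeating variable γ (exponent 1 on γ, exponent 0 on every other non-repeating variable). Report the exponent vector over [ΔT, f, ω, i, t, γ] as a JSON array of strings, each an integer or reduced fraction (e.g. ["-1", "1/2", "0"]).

["0", "-1", "0", "0", "0", "1"]

Exponent matrix [Θ,I,T] × [ΔT,f,ω,i,t,γ]:
  Θ: [ 1  0  0  0  0  0]
  I: [ 0  0  0  1  0  0]
  T: [ 0 -1 -1  0  1 -1]
Echelon form has 3 nonzero rows (pivots: ΔT,f,i)
Repeat: ΔT,f,i; free: ω,t,γ
RREF:
  r0: [   1    0    0    0    0    0]
  r1: [   0    1    1    0   -1    1]
  r2: [   0    0    0    1    0    0]
Fix exponent of γ at 1, ω at 0, t at 0; solve each RREF row for its pivot's exponent:
  r0: exp(ΔT) + (0)·1 = 0 ⇒ exp(ΔT) = 0
  r1: exp(f) + (1)·1 = 0 ⇒ exp(f) = -1
  r2: exp(i) + (0)·1 = 0 ⇒ exp(i) = 0
Π_3 = f^-1 · γ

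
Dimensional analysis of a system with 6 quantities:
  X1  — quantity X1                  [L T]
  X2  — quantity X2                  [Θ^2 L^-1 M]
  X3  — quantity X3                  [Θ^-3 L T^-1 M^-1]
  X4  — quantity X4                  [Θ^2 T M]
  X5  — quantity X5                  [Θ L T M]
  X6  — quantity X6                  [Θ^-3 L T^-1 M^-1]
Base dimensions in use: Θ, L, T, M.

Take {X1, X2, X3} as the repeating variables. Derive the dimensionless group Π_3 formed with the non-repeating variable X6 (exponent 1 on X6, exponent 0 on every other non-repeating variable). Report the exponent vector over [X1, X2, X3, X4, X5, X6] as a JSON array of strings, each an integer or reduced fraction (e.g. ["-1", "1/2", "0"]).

Write exponents as rows Θ,L,T,M / cols X1,X2,X3,X4,X5,X6:
  Θ: [ 0  2 -3  2  1 -3]
  L: [ 1 -1  1  0  1  1]
  T: [ 1  0 -1  1  1 -1]
  M: [ 0  1 -1  1  1 -1]
Echelon form has 3 nonzero rows (pivots: X1,X2,X3)
Pivot set = {X1,X2,X3}, free = {X4,X5,X6}
RREF:
  r0: [   1    0    0    1    2    0]
  r1: [   0    1    0    1    2    0]
  r2: [   0    0    1    0    1    1]
  r3: [   0    0    0    0    0    0]
Fix exponent of X6 at 1, X4 at 0, X5 at 0; solve each RREF row for its pivot's exponent:
  r0: exp(X1) + (0)·1 = 0 ⇒ exp(X1) = 0
  r1: exp(X2) + (0)·1 = 0 ⇒ exp(X2) = 0
  r2: exp(X3) + (1)·1 = 0 ⇒ exp(X3) = -1
Π_3 = X3^-1 · X6

["0", "0", "-1", "0", "0", "1"]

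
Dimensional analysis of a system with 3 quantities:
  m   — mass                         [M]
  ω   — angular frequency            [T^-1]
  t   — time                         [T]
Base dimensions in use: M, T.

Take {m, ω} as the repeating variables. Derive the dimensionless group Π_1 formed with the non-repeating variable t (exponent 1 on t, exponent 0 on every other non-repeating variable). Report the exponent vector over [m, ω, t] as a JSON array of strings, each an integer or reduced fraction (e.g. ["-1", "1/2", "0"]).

["0", "1", "1"]

Write exponents as rows M,T / cols m,ω,t:
  M: [ 1  0  0]
  T: [ 0 -1  1]
Row reduction gives pivot columns m,ω; rank = 2
Repeat: m,ω; free: t
RREF:
  r0: [   1    0    0]
  r1: [   0    1   -1]
Fix exponent of t at 1; solve each RREF row for its pivot's exponent:
  r0: exp(m) + (0)·1 = 0 ⇒ exp(m) = 0
  r1: exp(ω) + (-1)·1 = 0 ⇒ exp(ω) = 1
Π_1 = ω · t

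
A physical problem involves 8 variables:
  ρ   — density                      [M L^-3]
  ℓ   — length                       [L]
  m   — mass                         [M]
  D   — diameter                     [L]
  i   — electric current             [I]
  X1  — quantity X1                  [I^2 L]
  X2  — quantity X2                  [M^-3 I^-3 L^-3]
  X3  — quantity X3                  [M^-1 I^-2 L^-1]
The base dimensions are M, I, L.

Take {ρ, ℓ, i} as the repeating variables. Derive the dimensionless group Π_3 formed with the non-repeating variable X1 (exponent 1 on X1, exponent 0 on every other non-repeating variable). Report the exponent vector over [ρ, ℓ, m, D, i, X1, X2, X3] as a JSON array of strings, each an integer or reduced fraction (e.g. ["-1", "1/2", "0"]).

Write exponents as rows M,I,L / cols ρ,ℓ,m,D,i,X1,X2,X3:
  M: [ 1  0  1  0  0  0 -3 -1]
  I: [ 0  0  0  0  1  2 -3 -2]
  L: [-3  1  0  1  0  1 -3 -1]
RREF → pivots at {ρ,ℓ,i} ⇒ r = 3
Repeat: ρ,ℓ,i; free: m,D,X1,X2,X3
RREF:
  r0: [   1    0    1    0    0    0   -3   -1]
  r1: [   0    1    3    1    0    1  -12   -4]
  r2: [   0    0    0    0    1    2   -3   -2]
Fix exponent of X1 at 1, m at 0, D at 0, X2 at 0, X3 at 0; solve each RREF row for its pivot's exponent:
  r0: exp(ρ) + (0)·1 = 0 ⇒ exp(ρ) = 0
  r1: exp(ℓ) + (1)·1 = 0 ⇒ exp(ℓ) = -1
  r2: exp(i) + (2)·1 = 0 ⇒ exp(i) = -2
Π_3 = ℓ^-1 · i^-2 · X1

["0", "-1", "0", "0", "-2", "1", "0", "0"]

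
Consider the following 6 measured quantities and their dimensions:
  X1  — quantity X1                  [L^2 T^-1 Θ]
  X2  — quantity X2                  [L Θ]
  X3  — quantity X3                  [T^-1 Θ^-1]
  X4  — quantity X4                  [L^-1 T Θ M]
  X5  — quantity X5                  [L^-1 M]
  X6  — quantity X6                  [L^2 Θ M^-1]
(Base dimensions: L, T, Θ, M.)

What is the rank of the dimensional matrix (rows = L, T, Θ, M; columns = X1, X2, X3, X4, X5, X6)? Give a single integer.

3

Write exponents as rows L,T,Θ,M / cols X1,X2,X3,X4,X5,X6:
  L: [ 2  1  0 -1 -1  2]
  T: [-1  0 -1  1  0  0]
  Θ: [ 1  1 -1  1  0  1]
  M: [ 0  0  0  1  1 -1]
Echelon form has 3 nonzero rows (pivots: X1,X2,X4)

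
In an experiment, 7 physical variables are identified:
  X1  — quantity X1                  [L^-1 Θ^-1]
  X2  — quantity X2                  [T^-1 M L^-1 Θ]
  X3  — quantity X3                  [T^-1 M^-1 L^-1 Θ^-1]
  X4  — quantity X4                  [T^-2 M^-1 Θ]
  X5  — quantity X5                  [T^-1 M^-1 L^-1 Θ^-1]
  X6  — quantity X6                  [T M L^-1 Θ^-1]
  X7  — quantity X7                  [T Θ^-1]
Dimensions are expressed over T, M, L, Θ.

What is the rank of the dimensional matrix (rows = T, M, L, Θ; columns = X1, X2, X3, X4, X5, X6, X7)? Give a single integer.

3

Dimensional matrix (T×M×L×Θ by X1×X2×X3×X4×X5×X6×X7):
  T: [ 0 -1 -1 -2 -1  1  1]
  M: [ 0  1 -1 -1 -1  1  0]
  L: [-1 -1 -1  0 -1 -1  0]
  Θ: [-1  1 -1  1 -1 -1 -1]
Echelon form has 3 nonzero rows (pivots: X1,X2,X3)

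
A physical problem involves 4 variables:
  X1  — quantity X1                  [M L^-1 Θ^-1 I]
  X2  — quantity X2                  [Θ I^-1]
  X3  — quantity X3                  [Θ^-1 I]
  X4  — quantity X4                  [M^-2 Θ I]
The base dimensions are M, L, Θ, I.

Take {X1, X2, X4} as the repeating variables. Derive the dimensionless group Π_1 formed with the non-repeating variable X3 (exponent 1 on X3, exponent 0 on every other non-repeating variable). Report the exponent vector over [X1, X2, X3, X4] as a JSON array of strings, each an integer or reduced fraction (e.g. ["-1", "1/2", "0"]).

["0", "1", "1", "0"]

Dimensional matrix (M×L×Θ×I by X1×X2×X3×X4):
  M: [ 1  0  0 -2]
  L: [-1  0  0  0]
  Θ: [-1  1 -1  1]
  I: [ 1 -1  1  1]
RREF → pivots at {X1,X2,X4} ⇒ r = 3
Pivot set = {X1,X2,X4}, free = {X3}
RREF:
  r0: [   1    0    0    0]
  r1: [   0    1   -1    0]
  r2: [   0    0    0    1]
  r3: [   0    0    0    0]
Fix exponent of X3 at 1; solve each RREF row for its pivot's exponent:
  r0: exp(X1) + (0)·1 = 0 ⇒ exp(X1) = 0
  r1: exp(X2) + (-1)·1 = 0 ⇒ exp(X2) = 1
  r2: exp(X4) + (0)·1 = 0 ⇒ exp(X4) = 0
Π_1 = X2 · X3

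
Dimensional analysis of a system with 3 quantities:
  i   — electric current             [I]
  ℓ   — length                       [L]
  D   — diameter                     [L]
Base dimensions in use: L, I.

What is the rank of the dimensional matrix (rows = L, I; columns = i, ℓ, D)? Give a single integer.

Dimensional matrix (L×I by i×ℓ×D):
  L: [ 0  1  1]
  I: [ 1  0  0]
Row reduction gives pivot columns i,ℓ; rank = 2

2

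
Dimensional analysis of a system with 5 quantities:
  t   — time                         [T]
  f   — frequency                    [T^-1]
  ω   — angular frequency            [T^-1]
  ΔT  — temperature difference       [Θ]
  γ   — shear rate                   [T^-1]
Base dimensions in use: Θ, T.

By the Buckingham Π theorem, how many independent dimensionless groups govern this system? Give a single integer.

Exponent matrix [Θ,T] × [t,f,ω,ΔT,γ]:
  Θ: [ 0  0  0  1  0]
  T: [ 1 -1 -1  0 -1]
Row reduction gives pivot columns t,ΔT; rank = 2
5 vars − rank 2 = 3 Π groups

3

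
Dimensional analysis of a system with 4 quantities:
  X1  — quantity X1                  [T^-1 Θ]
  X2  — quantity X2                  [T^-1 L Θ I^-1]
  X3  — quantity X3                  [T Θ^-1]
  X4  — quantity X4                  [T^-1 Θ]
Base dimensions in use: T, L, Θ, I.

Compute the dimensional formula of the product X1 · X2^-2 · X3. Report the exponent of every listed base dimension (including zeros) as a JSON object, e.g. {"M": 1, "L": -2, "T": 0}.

Write exponents as rows T,L,Θ,I / cols X1,X2,X3,X4:
  T: [-1 -1  1 -1]
  L: [ 0  1  0  0]
  Θ: [ 1  1 -1  1]
  I: [ 0 -1  0  0]
  [T]: (1)·-1+(-2)·-1+(1)·1 = 2
  [L]: (1)·0+(-2)·1+(1)·0 = -2
  [Θ]: (1)·1+(-2)·1+(1)·-1 = -2
  [I]: (1)·0+(-2)·-1+(1)·0 = 2
⇒ T^2 L^-2 Θ^-2 I^2

{"T": 2, "L": -2, "Θ": -2, "I": 2}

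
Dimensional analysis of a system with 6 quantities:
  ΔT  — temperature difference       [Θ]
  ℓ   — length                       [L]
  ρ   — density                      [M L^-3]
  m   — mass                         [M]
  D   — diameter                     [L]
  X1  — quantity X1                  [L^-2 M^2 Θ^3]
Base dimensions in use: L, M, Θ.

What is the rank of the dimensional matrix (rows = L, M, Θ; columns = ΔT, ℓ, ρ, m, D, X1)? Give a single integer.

3

Write exponents as rows L,M,Θ / cols ΔT,ℓ,ρ,m,D,X1:
  L: [ 0  1 -3  0  1 -2]
  M: [ 0  0  1  1  0  2]
  Θ: [ 1  0  0  0  0  3]
RREF → pivots at {ΔT,ℓ,ρ} ⇒ r = 3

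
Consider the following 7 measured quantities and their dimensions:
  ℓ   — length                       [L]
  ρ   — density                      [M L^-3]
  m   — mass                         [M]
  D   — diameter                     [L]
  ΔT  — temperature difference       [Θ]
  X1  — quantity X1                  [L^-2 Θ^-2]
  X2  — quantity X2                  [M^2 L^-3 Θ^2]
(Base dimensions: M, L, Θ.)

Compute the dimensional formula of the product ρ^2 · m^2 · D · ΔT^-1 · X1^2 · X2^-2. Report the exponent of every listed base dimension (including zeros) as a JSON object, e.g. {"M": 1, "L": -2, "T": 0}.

{"M": 0, "L": -3, "Θ": -9}

Write exponents as rows M,L,Θ / cols ℓ,ρ,m,D,ΔT,X1,X2:
  M: [ 0  1  1  0  0  0  2]
  L: [ 1 -3  0  1  0 -2 -3]
  Θ: [ 0  0  0  0  1 -2  2]
  [M]: (2)·1+(2)·1+(1)·0+(-1)·0+(2)·0+(-2)·2 = 0
  [L]: (2)·-3+(2)·0+(1)·1+(-1)·0+(2)·-2+(-2)·-3 = -3
  [Θ]: (2)·0+(2)·0+(1)·0+(-1)·1+(2)·-2+(-2)·2 = -9
⇒ L^-3 Θ^-9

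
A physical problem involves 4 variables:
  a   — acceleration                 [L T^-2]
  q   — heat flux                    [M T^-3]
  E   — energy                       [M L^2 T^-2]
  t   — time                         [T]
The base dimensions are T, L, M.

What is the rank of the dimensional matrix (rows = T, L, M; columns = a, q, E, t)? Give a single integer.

3

Exponent matrix [T,L,M] × [a,q,E,t]:
  T: [-2 -3 -2  1]
  L: [ 1  0  2  0]
  M: [ 0  1  1  0]
Row reduction gives pivot columns a,q,E; rank = 3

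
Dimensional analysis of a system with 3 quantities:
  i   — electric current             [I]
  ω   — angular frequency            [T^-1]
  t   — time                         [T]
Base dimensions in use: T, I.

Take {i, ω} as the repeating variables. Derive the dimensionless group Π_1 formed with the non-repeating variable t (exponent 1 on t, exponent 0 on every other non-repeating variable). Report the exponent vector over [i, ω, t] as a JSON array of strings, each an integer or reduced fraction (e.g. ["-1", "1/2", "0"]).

["0", "1", "1"]

Exponent matrix [T,I] × [i,ω,t]:
  T: [ 0 -1  1]
  I: [ 1  0  0]
Row reduction gives pivot columns i,ω; rank = 2
Repeat: i,ω; free: t
RREF:
  r0: [   1    0    0]
  r1: [   0    1   -1]
Fix exponent of t at 1; solve each RREF row for its pivot's exponent:
  r0: exp(i) + (0)·1 = 0 ⇒ exp(i) = 0
  r1: exp(ω) + (-1)·1 = 0 ⇒ exp(ω) = 1
Π_1 = ω · t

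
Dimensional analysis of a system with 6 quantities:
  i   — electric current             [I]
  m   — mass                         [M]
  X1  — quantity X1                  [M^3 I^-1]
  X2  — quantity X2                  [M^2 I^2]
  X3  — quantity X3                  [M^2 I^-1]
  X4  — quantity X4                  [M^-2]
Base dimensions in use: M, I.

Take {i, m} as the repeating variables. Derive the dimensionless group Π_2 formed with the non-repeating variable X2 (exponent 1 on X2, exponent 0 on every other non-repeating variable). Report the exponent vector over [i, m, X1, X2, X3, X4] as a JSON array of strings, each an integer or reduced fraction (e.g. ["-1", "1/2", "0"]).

Write exponents as rows M,I / cols i,m,X1,X2,X3,X4:
  M: [ 0  1  3  2  2 -2]
  I: [ 1  0 -1  2 -1  0]
Echelon form has 2 nonzero rows (pivots: i,m)
Repeat: i,m; free: X1,X2,X3,X4
RREF:
  r0: [   1    0   -1    2   -1    0]
  r1: [   0    1    3    2    2   -2]
Fix exponent of X2 at 1, X1 at 0, X3 at 0, X4 at 0; solve each RREF row for its pivot's exponent:
  r0: exp(i) + (2)·1 = 0 ⇒ exp(i) = -2
  r1: exp(m) + (2)·1 = 0 ⇒ exp(m) = -2
Π_2 = i^-2 · m^-2 · X2

["-2", "-2", "0", "1", "0", "0"]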